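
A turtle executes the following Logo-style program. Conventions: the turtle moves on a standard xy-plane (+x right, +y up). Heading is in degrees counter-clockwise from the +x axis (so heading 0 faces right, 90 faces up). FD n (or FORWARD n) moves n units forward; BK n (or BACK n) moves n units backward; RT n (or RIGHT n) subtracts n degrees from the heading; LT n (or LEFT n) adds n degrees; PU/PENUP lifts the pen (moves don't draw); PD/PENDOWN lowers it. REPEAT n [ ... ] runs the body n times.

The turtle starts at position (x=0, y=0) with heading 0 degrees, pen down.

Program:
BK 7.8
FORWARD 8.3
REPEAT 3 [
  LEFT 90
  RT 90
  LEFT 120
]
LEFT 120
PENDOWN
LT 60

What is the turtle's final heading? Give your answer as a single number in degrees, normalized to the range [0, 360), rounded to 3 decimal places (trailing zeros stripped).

Answer: 180

Derivation:
Executing turtle program step by step:
Start: pos=(0,0), heading=0, pen down
BK 7.8: (0,0) -> (-7.8,0) [heading=0, draw]
FD 8.3: (-7.8,0) -> (0.5,0) [heading=0, draw]
REPEAT 3 [
  -- iteration 1/3 --
  LT 90: heading 0 -> 90
  RT 90: heading 90 -> 0
  LT 120: heading 0 -> 120
  -- iteration 2/3 --
  LT 90: heading 120 -> 210
  RT 90: heading 210 -> 120
  LT 120: heading 120 -> 240
  -- iteration 3/3 --
  LT 90: heading 240 -> 330
  RT 90: heading 330 -> 240
  LT 120: heading 240 -> 0
]
LT 120: heading 0 -> 120
PD: pen down
LT 60: heading 120 -> 180
Final: pos=(0.5,0), heading=180, 2 segment(s) drawn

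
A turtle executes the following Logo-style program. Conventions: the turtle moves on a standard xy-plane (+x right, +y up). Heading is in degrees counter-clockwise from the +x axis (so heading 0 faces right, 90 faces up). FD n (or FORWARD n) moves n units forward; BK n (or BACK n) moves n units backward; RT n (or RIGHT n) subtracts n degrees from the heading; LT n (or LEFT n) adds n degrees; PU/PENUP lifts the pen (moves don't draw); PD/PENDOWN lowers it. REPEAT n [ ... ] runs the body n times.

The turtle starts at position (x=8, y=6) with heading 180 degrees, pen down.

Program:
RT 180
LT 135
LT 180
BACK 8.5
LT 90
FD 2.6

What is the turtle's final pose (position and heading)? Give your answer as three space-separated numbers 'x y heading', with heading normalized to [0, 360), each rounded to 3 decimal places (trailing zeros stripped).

Executing turtle program step by step:
Start: pos=(8,6), heading=180, pen down
RT 180: heading 180 -> 0
LT 135: heading 0 -> 135
LT 180: heading 135 -> 315
BK 8.5: (8,6) -> (1.99,12.01) [heading=315, draw]
LT 90: heading 315 -> 45
FD 2.6: (1.99,12.01) -> (3.828,13.849) [heading=45, draw]
Final: pos=(3.828,13.849), heading=45, 2 segment(s) drawn

Answer: 3.828 13.849 45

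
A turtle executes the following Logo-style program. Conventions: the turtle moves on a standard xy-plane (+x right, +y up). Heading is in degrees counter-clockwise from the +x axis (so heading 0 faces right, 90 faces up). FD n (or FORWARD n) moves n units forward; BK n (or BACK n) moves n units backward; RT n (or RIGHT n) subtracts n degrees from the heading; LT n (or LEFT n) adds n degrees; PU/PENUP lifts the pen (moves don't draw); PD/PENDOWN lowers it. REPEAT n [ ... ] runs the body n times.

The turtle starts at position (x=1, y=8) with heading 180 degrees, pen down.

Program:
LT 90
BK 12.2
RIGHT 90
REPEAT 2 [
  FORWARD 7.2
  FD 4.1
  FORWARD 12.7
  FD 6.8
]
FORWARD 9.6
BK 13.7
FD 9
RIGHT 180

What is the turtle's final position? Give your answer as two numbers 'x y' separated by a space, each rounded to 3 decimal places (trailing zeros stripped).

Executing turtle program step by step:
Start: pos=(1,8), heading=180, pen down
LT 90: heading 180 -> 270
BK 12.2: (1,8) -> (1,20.2) [heading=270, draw]
RT 90: heading 270 -> 180
REPEAT 2 [
  -- iteration 1/2 --
  FD 7.2: (1,20.2) -> (-6.2,20.2) [heading=180, draw]
  FD 4.1: (-6.2,20.2) -> (-10.3,20.2) [heading=180, draw]
  FD 12.7: (-10.3,20.2) -> (-23,20.2) [heading=180, draw]
  FD 6.8: (-23,20.2) -> (-29.8,20.2) [heading=180, draw]
  -- iteration 2/2 --
  FD 7.2: (-29.8,20.2) -> (-37,20.2) [heading=180, draw]
  FD 4.1: (-37,20.2) -> (-41.1,20.2) [heading=180, draw]
  FD 12.7: (-41.1,20.2) -> (-53.8,20.2) [heading=180, draw]
  FD 6.8: (-53.8,20.2) -> (-60.6,20.2) [heading=180, draw]
]
FD 9.6: (-60.6,20.2) -> (-70.2,20.2) [heading=180, draw]
BK 13.7: (-70.2,20.2) -> (-56.5,20.2) [heading=180, draw]
FD 9: (-56.5,20.2) -> (-65.5,20.2) [heading=180, draw]
RT 180: heading 180 -> 0
Final: pos=(-65.5,20.2), heading=0, 12 segment(s) drawn

Answer: -65.5 20.2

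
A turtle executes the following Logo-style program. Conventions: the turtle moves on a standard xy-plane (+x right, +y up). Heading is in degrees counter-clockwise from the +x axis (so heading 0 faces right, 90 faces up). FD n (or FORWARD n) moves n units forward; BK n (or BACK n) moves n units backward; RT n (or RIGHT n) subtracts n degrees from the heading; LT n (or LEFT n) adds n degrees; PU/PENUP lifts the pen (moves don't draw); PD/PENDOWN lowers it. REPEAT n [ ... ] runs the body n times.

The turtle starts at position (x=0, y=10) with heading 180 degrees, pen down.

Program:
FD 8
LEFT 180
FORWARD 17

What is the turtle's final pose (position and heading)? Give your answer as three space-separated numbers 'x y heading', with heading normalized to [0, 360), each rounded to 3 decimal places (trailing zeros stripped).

Answer: 9 10 0

Derivation:
Executing turtle program step by step:
Start: pos=(0,10), heading=180, pen down
FD 8: (0,10) -> (-8,10) [heading=180, draw]
LT 180: heading 180 -> 0
FD 17: (-8,10) -> (9,10) [heading=0, draw]
Final: pos=(9,10), heading=0, 2 segment(s) drawn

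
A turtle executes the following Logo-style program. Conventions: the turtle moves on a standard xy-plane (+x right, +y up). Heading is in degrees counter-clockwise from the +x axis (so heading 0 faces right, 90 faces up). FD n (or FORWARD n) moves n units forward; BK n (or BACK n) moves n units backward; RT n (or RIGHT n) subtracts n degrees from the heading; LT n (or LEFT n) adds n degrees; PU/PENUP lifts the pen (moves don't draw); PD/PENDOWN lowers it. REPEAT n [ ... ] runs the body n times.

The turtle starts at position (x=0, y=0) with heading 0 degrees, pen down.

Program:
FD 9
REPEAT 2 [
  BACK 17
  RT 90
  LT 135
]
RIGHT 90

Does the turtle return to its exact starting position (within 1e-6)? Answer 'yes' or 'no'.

Executing turtle program step by step:
Start: pos=(0,0), heading=0, pen down
FD 9: (0,0) -> (9,0) [heading=0, draw]
REPEAT 2 [
  -- iteration 1/2 --
  BK 17: (9,0) -> (-8,0) [heading=0, draw]
  RT 90: heading 0 -> 270
  LT 135: heading 270 -> 45
  -- iteration 2/2 --
  BK 17: (-8,0) -> (-20.021,-12.021) [heading=45, draw]
  RT 90: heading 45 -> 315
  LT 135: heading 315 -> 90
]
RT 90: heading 90 -> 0
Final: pos=(-20.021,-12.021), heading=0, 3 segment(s) drawn

Start position: (0, 0)
Final position: (-20.021, -12.021)
Distance = 23.352; >= 1e-6 -> NOT closed

Answer: no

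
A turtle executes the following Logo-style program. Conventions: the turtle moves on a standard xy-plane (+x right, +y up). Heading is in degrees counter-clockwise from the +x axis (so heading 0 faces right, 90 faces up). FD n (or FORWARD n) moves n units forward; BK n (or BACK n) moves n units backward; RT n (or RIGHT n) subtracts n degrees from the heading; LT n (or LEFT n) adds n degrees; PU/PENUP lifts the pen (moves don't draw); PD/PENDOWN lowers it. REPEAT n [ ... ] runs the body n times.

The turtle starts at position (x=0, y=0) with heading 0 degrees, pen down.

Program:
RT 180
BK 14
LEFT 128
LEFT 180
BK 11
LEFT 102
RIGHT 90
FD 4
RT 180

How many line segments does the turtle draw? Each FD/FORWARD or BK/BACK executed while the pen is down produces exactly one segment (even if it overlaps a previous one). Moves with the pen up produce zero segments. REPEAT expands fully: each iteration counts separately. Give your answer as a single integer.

Answer: 3

Derivation:
Executing turtle program step by step:
Start: pos=(0,0), heading=0, pen down
RT 180: heading 0 -> 180
BK 14: (0,0) -> (14,0) [heading=180, draw]
LT 128: heading 180 -> 308
LT 180: heading 308 -> 128
BK 11: (14,0) -> (20.772,-8.668) [heading=128, draw]
LT 102: heading 128 -> 230
RT 90: heading 230 -> 140
FD 4: (20.772,-8.668) -> (17.708,-6.097) [heading=140, draw]
RT 180: heading 140 -> 320
Final: pos=(17.708,-6.097), heading=320, 3 segment(s) drawn
Segments drawn: 3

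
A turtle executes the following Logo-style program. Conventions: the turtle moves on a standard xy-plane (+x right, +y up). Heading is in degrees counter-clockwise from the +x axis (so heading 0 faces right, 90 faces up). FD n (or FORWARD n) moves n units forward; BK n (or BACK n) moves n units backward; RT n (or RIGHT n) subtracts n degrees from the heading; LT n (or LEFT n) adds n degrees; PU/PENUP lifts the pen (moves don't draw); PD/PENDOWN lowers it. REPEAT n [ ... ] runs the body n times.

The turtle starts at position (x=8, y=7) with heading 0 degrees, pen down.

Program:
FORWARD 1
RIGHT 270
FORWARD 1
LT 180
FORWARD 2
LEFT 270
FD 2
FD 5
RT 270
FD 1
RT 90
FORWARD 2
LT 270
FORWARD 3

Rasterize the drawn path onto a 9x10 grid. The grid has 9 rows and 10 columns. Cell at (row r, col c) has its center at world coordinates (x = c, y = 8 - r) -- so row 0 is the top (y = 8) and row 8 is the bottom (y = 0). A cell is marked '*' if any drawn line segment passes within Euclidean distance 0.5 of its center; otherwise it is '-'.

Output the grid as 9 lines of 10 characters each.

Segment 0: (8,7) -> (9,7)
Segment 1: (9,7) -> (9,8)
Segment 2: (9,8) -> (9,6)
Segment 3: (9,6) -> (7,6)
Segment 4: (7,6) -> (2,6)
Segment 5: (2,6) -> (2,5)
Segment 6: (2,5) -> (0,5)
Segment 7: (0,5) -> (0,8)

Answer: *--------*
*-------**
*-********
***-------
----------
----------
----------
----------
----------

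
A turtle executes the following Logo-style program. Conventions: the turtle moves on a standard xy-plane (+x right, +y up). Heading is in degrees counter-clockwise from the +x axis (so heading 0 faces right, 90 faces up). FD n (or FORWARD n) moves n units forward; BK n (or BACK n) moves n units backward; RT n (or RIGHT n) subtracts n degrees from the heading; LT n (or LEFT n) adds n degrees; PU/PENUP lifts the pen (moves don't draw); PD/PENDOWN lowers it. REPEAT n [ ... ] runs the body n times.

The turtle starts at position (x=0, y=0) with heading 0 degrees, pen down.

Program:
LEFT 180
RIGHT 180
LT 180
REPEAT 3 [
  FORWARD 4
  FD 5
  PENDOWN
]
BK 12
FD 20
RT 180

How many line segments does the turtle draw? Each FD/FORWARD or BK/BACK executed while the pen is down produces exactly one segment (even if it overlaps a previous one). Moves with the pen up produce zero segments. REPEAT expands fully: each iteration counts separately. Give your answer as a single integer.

Executing turtle program step by step:
Start: pos=(0,0), heading=0, pen down
LT 180: heading 0 -> 180
RT 180: heading 180 -> 0
LT 180: heading 0 -> 180
REPEAT 3 [
  -- iteration 1/3 --
  FD 4: (0,0) -> (-4,0) [heading=180, draw]
  FD 5: (-4,0) -> (-9,0) [heading=180, draw]
  PD: pen down
  -- iteration 2/3 --
  FD 4: (-9,0) -> (-13,0) [heading=180, draw]
  FD 5: (-13,0) -> (-18,0) [heading=180, draw]
  PD: pen down
  -- iteration 3/3 --
  FD 4: (-18,0) -> (-22,0) [heading=180, draw]
  FD 5: (-22,0) -> (-27,0) [heading=180, draw]
  PD: pen down
]
BK 12: (-27,0) -> (-15,0) [heading=180, draw]
FD 20: (-15,0) -> (-35,0) [heading=180, draw]
RT 180: heading 180 -> 0
Final: pos=(-35,0), heading=0, 8 segment(s) drawn
Segments drawn: 8

Answer: 8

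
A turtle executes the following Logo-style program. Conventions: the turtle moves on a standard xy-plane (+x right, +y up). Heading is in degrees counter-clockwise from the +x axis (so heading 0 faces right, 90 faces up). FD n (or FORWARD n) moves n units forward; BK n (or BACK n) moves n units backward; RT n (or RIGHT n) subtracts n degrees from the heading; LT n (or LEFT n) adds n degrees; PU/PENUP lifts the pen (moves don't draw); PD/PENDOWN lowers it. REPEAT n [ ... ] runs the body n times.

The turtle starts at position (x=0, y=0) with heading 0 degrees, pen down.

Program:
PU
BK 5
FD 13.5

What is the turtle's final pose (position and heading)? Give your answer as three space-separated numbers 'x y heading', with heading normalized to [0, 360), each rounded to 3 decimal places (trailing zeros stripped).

Answer: 8.5 0 0

Derivation:
Executing turtle program step by step:
Start: pos=(0,0), heading=0, pen down
PU: pen up
BK 5: (0,0) -> (-5,0) [heading=0, move]
FD 13.5: (-5,0) -> (8.5,0) [heading=0, move]
Final: pos=(8.5,0), heading=0, 0 segment(s) drawn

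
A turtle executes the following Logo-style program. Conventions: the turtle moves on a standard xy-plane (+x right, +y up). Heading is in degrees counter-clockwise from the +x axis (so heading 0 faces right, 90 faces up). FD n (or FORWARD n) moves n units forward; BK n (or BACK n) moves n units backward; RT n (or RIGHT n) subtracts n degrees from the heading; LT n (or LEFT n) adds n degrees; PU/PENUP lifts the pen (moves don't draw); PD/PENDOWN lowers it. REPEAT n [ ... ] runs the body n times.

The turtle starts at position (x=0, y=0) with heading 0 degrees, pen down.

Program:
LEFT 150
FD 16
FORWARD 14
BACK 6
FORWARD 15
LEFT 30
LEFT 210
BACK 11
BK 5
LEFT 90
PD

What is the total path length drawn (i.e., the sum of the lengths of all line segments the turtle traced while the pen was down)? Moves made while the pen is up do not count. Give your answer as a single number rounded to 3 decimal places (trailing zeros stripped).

Executing turtle program step by step:
Start: pos=(0,0), heading=0, pen down
LT 150: heading 0 -> 150
FD 16: (0,0) -> (-13.856,8) [heading=150, draw]
FD 14: (-13.856,8) -> (-25.981,15) [heading=150, draw]
BK 6: (-25.981,15) -> (-20.785,12) [heading=150, draw]
FD 15: (-20.785,12) -> (-33.775,19.5) [heading=150, draw]
LT 30: heading 150 -> 180
LT 210: heading 180 -> 30
BK 11: (-33.775,19.5) -> (-43.301,14) [heading=30, draw]
BK 5: (-43.301,14) -> (-47.631,11.5) [heading=30, draw]
LT 90: heading 30 -> 120
PD: pen down
Final: pos=(-47.631,11.5), heading=120, 6 segment(s) drawn

Segment lengths:
  seg 1: (0,0) -> (-13.856,8), length = 16
  seg 2: (-13.856,8) -> (-25.981,15), length = 14
  seg 3: (-25.981,15) -> (-20.785,12), length = 6
  seg 4: (-20.785,12) -> (-33.775,19.5), length = 15
  seg 5: (-33.775,19.5) -> (-43.301,14), length = 11
  seg 6: (-43.301,14) -> (-47.631,11.5), length = 5
Total = 67

Answer: 67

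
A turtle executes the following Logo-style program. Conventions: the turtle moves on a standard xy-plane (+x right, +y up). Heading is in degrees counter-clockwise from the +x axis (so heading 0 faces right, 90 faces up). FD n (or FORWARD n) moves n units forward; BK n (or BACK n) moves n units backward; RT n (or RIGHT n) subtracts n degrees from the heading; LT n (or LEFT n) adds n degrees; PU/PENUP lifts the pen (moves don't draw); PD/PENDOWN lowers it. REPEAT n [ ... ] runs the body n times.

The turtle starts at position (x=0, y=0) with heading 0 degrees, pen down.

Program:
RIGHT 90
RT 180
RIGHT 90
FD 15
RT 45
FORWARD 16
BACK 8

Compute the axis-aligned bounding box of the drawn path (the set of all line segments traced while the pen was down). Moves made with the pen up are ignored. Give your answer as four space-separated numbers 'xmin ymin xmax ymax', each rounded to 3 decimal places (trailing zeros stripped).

Answer: 0 -11.314 26.314 0

Derivation:
Executing turtle program step by step:
Start: pos=(0,0), heading=0, pen down
RT 90: heading 0 -> 270
RT 180: heading 270 -> 90
RT 90: heading 90 -> 0
FD 15: (0,0) -> (15,0) [heading=0, draw]
RT 45: heading 0 -> 315
FD 16: (15,0) -> (26.314,-11.314) [heading=315, draw]
BK 8: (26.314,-11.314) -> (20.657,-5.657) [heading=315, draw]
Final: pos=(20.657,-5.657), heading=315, 3 segment(s) drawn

Segment endpoints: x in {0, 15, 20.657, 26.314}, y in {-11.314, -5.657, 0, 0}
xmin=0, ymin=-11.314, xmax=26.314, ymax=0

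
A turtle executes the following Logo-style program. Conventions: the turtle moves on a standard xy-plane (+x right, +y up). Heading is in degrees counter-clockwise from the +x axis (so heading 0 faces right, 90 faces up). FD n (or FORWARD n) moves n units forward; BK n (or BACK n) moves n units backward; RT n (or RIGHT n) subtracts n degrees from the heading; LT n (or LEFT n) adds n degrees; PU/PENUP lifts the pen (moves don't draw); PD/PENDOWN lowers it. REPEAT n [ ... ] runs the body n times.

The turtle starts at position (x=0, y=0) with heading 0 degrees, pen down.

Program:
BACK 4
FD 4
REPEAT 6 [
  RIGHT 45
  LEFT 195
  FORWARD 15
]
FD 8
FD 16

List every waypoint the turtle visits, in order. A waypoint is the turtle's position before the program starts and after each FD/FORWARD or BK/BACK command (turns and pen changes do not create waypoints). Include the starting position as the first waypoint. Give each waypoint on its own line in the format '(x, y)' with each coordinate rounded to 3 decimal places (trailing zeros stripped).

Answer: (0, 0)
(-4, 0)
(0, 0)
(-12.99, 7.5)
(-5.49, -5.49)
(-5.49, 9.51)
(-12.99, -3.481)
(0, 4.019)
(-15, 4.019)
(-23, 4.019)
(-39, 4.019)

Derivation:
Executing turtle program step by step:
Start: pos=(0,0), heading=0, pen down
BK 4: (0,0) -> (-4,0) [heading=0, draw]
FD 4: (-4,0) -> (0,0) [heading=0, draw]
REPEAT 6 [
  -- iteration 1/6 --
  RT 45: heading 0 -> 315
  LT 195: heading 315 -> 150
  FD 15: (0,0) -> (-12.99,7.5) [heading=150, draw]
  -- iteration 2/6 --
  RT 45: heading 150 -> 105
  LT 195: heading 105 -> 300
  FD 15: (-12.99,7.5) -> (-5.49,-5.49) [heading=300, draw]
  -- iteration 3/6 --
  RT 45: heading 300 -> 255
  LT 195: heading 255 -> 90
  FD 15: (-5.49,-5.49) -> (-5.49,9.51) [heading=90, draw]
  -- iteration 4/6 --
  RT 45: heading 90 -> 45
  LT 195: heading 45 -> 240
  FD 15: (-5.49,9.51) -> (-12.99,-3.481) [heading=240, draw]
  -- iteration 5/6 --
  RT 45: heading 240 -> 195
  LT 195: heading 195 -> 30
  FD 15: (-12.99,-3.481) -> (0,4.019) [heading=30, draw]
  -- iteration 6/6 --
  RT 45: heading 30 -> 345
  LT 195: heading 345 -> 180
  FD 15: (0,4.019) -> (-15,4.019) [heading=180, draw]
]
FD 8: (-15,4.019) -> (-23,4.019) [heading=180, draw]
FD 16: (-23,4.019) -> (-39,4.019) [heading=180, draw]
Final: pos=(-39,4.019), heading=180, 10 segment(s) drawn
Waypoints (11 total):
(0, 0)
(-4, 0)
(0, 0)
(-12.99, 7.5)
(-5.49, -5.49)
(-5.49, 9.51)
(-12.99, -3.481)
(0, 4.019)
(-15, 4.019)
(-23, 4.019)
(-39, 4.019)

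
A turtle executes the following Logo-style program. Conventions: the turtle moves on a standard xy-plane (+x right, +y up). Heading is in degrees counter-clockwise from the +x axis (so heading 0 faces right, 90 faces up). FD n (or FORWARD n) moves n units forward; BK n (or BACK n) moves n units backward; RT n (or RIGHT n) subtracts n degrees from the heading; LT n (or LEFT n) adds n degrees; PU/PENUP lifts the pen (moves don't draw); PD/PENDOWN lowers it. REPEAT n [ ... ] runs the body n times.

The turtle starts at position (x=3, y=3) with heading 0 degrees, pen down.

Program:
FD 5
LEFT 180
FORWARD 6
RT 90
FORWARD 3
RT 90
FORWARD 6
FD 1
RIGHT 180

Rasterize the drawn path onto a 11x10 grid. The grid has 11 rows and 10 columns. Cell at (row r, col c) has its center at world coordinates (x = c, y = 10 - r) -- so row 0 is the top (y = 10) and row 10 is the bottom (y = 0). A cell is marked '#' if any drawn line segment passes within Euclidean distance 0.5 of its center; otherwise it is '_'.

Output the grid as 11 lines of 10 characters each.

Segment 0: (3,3) -> (8,3)
Segment 1: (8,3) -> (2,3)
Segment 2: (2,3) -> (2,6)
Segment 3: (2,6) -> (8,6)
Segment 4: (8,6) -> (9,6)

Answer: __________
__________
__________
__________
__########
__#_______
__#_______
__#######_
__________
__________
__________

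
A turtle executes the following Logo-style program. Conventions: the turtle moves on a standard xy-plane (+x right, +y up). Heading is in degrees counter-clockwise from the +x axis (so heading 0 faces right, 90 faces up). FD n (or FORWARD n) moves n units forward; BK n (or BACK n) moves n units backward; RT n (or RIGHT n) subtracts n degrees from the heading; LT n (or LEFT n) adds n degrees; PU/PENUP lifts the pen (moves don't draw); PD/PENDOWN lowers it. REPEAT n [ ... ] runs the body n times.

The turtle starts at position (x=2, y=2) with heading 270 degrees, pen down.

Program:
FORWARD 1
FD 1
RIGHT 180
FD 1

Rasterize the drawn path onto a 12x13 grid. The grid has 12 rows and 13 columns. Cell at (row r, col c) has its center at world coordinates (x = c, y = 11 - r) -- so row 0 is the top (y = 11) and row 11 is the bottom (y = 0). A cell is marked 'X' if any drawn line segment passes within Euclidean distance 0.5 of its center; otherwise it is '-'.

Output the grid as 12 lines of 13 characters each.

Answer: -------------
-------------
-------------
-------------
-------------
-------------
-------------
-------------
-------------
--X----------
--X----------
--X----------

Derivation:
Segment 0: (2,2) -> (2,1)
Segment 1: (2,1) -> (2,0)
Segment 2: (2,0) -> (2,1)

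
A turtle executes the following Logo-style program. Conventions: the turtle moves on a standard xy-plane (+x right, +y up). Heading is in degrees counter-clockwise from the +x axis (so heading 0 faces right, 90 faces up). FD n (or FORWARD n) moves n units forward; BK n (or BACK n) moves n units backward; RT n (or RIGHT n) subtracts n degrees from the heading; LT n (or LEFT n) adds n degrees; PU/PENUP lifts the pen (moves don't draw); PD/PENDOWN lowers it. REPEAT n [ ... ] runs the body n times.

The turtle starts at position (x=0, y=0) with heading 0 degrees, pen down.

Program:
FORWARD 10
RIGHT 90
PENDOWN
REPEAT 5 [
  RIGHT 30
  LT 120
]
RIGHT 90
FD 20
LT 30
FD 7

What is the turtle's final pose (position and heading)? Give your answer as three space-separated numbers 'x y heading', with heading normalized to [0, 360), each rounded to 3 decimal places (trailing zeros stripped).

Executing turtle program step by step:
Start: pos=(0,0), heading=0, pen down
FD 10: (0,0) -> (10,0) [heading=0, draw]
RT 90: heading 0 -> 270
PD: pen down
REPEAT 5 [
  -- iteration 1/5 --
  RT 30: heading 270 -> 240
  LT 120: heading 240 -> 0
  -- iteration 2/5 --
  RT 30: heading 0 -> 330
  LT 120: heading 330 -> 90
  -- iteration 3/5 --
  RT 30: heading 90 -> 60
  LT 120: heading 60 -> 180
  -- iteration 4/5 --
  RT 30: heading 180 -> 150
  LT 120: heading 150 -> 270
  -- iteration 5/5 --
  RT 30: heading 270 -> 240
  LT 120: heading 240 -> 0
]
RT 90: heading 0 -> 270
FD 20: (10,0) -> (10,-20) [heading=270, draw]
LT 30: heading 270 -> 300
FD 7: (10,-20) -> (13.5,-26.062) [heading=300, draw]
Final: pos=(13.5,-26.062), heading=300, 3 segment(s) drawn

Answer: 13.5 -26.062 300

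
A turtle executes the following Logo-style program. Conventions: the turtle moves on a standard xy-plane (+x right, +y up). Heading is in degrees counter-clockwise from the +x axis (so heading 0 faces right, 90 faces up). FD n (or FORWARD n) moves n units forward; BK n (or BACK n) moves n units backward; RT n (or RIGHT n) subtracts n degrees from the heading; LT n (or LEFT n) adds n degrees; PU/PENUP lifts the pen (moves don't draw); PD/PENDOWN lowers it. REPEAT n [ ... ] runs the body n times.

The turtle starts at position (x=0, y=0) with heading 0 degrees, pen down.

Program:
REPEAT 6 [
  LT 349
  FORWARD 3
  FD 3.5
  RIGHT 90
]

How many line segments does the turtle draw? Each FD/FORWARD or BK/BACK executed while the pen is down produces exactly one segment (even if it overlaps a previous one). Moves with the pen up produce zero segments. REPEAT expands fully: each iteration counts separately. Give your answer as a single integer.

Executing turtle program step by step:
Start: pos=(0,0), heading=0, pen down
REPEAT 6 [
  -- iteration 1/6 --
  LT 349: heading 0 -> 349
  FD 3: (0,0) -> (2.945,-0.572) [heading=349, draw]
  FD 3.5: (2.945,-0.572) -> (6.381,-1.24) [heading=349, draw]
  RT 90: heading 349 -> 259
  -- iteration 2/6 --
  LT 349: heading 259 -> 248
  FD 3: (6.381,-1.24) -> (5.257,-4.022) [heading=248, draw]
  FD 3.5: (5.257,-4.022) -> (3.946,-7.267) [heading=248, draw]
  RT 90: heading 248 -> 158
  -- iteration 3/6 --
  LT 349: heading 158 -> 147
  FD 3: (3.946,-7.267) -> (1.43,-5.633) [heading=147, draw]
  FD 3.5: (1.43,-5.633) -> (-1.506,-3.727) [heading=147, draw]
  RT 90: heading 147 -> 57
  -- iteration 4/6 --
  LT 349: heading 57 -> 46
  FD 3: (-1.506,-3.727) -> (0.578,-1.569) [heading=46, draw]
  FD 3.5: (0.578,-1.569) -> (3.01,0.949) [heading=46, draw]
  RT 90: heading 46 -> 316
  -- iteration 5/6 --
  LT 349: heading 316 -> 305
  FD 3: (3.01,0.949) -> (4.73,-1.509) [heading=305, draw]
  FD 3.5: (4.73,-1.509) -> (6.738,-4.376) [heading=305, draw]
  RT 90: heading 305 -> 215
  -- iteration 6/6 --
  LT 349: heading 215 -> 204
  FD 3: (6.738,-4.376) -> (3.997,-5.596) [heading=204, draw]
  FD 3.5: (3.997,-5.596) -> (0.8,-7.019) [heading=204, draw]
  RT 90: heading 204 -> 114
]
Final: pos=(0.8,-7.019), heading=114, 12 segment(s) drawn
Segments drawn: 12

Answer: 12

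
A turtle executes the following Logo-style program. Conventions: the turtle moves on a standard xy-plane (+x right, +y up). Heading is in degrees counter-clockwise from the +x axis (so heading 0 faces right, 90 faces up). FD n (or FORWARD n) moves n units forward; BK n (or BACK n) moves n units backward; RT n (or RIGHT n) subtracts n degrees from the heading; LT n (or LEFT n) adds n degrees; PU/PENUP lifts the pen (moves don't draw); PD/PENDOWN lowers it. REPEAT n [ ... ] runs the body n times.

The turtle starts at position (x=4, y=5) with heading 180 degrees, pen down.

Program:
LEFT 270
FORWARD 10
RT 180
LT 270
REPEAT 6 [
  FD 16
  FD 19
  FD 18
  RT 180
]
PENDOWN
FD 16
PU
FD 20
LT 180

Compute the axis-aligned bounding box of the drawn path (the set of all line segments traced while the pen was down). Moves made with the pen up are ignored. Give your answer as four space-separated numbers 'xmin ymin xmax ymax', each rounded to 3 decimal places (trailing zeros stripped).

Executing turtle program step by step:
Start: pos=(4,5), heading=180, pen down
LT 270: heading 180 -> 90
FD 10: (4,5) -> (4,15) [heading=90, draw]
RT 180: heading 90 -> 270
LT 270: heading 270 -> 180
REPEAT 6 [
  -- iteration 1/6 --
  FD 16: (4,15) -> (-12,15) [heading=180, draw]
  FD 19: (-12,15) -> (-31,15) [heading=180, draw]
  FD 18: (-31,15) -> (-49,15) [heading=180, draw]
  RT 180: heading 180 -> 0
  -- iteration 2/6 --
  FD 16: (-49,15) -> (-33,15) [heading=0, draw]
  FD 19: (-33,15) -> (-14,15) [heading=0, draw]
  FD 18: (-14,15) -> (4,15) [heading=0, draw]
  RT 180: heading 0 -> 180
  -- iteration 3/6 --
  FD 16: (4,15) -> (-12,15) [heading=180, draw]
  FD 19: (-12,15) -> (-31,15) [heading=180, draw]
  FD 18: (-31,15) -> (-49,15) [heading=180, draw]
  RT 180: heading 180 -> 0
  -- iteration 4/6 --
  FD 16: (-49,15) -> (-33,15) [heading=0, draw]
  FD 19: (-33,15) -> (-14,15) [heading=0, draw]
  FD 18: (-14,15) -> (4,15) [heading=0, draw]
  RT 180: heading 0 -> 180
  -- iteration 5/6 --
  FD 16: (4,15) -> (-12,15) [heading=180, draw]
  FD 19: (-12,15) -> (-31,15) [heading=180, draw]
  FD 18: (-31,15) -> (-49,15) [heading=180, draw]
  RT 180: heading 180 -> 0
  -- iteration 6/6 --
  FD 16: (-49,15) -> (-33,15) [heading=0, draw]
  FD 19: (-33,15) -> (-14,15) [heading=0, draw]
  FD 18: (-14,15) -> (4,15) [heading=0, draw]
  RT 180: heading 0 -> 180
]
PD: pen down
FD 16: (4,15) -> (-12,15) [heading=180, draw]
PU: pen up
FD 20: (-12,15) -> (-32,15) [heading=180, move]
LT 180: heading 180 -> 0
Final: pos=(-32,15), heading=0, 20 segment(s) drawn

Segment endpoints: x in {-49, -33, -31, -31, -14, -12, -12, 4, 4}, y in {5, 15, 15, 15, 15, 15, 15, 15, 15, 15}
xmin=-49, ymin=5, xmax=4, ymax=15

Answer: -49 5 4 15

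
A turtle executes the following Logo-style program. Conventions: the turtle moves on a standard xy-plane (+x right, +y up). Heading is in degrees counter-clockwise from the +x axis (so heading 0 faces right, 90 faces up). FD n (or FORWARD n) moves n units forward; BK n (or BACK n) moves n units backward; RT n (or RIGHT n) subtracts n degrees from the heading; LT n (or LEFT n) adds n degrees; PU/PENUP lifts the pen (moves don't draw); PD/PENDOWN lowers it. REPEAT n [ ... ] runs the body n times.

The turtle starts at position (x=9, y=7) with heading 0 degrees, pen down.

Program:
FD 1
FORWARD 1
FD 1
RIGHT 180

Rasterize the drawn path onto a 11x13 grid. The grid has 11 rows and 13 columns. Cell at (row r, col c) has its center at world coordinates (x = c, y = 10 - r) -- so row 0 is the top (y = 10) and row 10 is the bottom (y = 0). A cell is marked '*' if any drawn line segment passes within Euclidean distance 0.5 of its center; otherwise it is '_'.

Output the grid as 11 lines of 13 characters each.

Segment 0: (9,7) -> (10,7)
Segment 1: (10,7) -> (11,7)
Segment 2: (11,7) -> (12,7)

Answer: _____________
_____________
_____________
_________****
_____________
_____________
_____________
_____________
_____________
_____________
_____________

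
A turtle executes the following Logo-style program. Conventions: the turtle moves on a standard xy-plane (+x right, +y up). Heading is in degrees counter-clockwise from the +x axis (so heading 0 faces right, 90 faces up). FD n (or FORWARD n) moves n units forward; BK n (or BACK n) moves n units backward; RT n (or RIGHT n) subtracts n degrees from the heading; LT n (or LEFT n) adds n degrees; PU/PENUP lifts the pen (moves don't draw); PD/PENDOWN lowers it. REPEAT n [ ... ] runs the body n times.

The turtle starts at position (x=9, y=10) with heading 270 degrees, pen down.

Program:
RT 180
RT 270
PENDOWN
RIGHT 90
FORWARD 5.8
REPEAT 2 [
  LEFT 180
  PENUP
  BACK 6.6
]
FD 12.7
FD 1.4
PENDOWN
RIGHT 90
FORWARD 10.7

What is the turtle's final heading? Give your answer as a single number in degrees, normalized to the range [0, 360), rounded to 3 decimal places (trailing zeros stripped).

Executing turtle program step by step:
Start: pos=(9,10), heading=270, pen down
RT 180: heading 270 -> 90
RT 270: heading 90 -> 180
PD: pen down
RT 90: heading 180 -> 90
FD 5.8: (9,10) -> (9,15.8) [heading=90, draw]
REPEAT 2 [
  -- iteration 1/2 --
  LT 180: heading 90 -> 270
  PU: pen up
  BK 6.6: (9,15.8) -> (9,22.4) [heading=270, move]
  -- iteration 2/2 --
  LT 180: heading 270 -> 90
  PU: pen up
  BK 6.6: (9,22.4) -> (9,15.8) [heading=90, move]
]
FD 12.7: (9,15.8) -> (9,28.5) [heading=90, move]
FD 1.4: (9,28.5) -> (9,29.9) [heading=90, move]
PD: pen down
RT 90: heading 90 -> 0
FD 10.7: (9,29.9) -> (19.7,29.9) [heading=0, draw]
Final: pos=(19.7,29.9), heading=0, 2 segment(s) drawn

Answer: 0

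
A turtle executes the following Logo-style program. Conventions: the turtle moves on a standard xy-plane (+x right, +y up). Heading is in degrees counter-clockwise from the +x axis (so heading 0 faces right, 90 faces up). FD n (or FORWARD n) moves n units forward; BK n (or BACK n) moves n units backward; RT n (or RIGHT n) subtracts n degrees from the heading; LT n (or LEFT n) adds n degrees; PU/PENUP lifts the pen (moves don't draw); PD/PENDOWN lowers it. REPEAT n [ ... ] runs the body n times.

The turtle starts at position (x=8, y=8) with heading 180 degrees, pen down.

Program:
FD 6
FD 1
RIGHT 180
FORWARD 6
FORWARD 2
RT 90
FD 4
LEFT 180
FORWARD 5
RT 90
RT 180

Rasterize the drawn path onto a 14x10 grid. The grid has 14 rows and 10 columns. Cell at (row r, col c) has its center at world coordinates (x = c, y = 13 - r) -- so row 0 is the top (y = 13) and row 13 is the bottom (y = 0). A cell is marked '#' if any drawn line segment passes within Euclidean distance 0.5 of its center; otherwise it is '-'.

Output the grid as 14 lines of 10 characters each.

Answer: ----------
----------
----------
----------
---------#
-#########
---------#
---------#
---------#
---------#
----------
----------
----------
----------

Derivation:
Segment 0: (8,8) -> (2,8)
Segment 1: (2,8) -> (1,8)
Segment 2: (1,8) -> (7,8)
Segment 3: (7,8) -> (9,8)
Segment 4: (9,8) -> (9,4)
Segment 5: (9,4) -> (9,9)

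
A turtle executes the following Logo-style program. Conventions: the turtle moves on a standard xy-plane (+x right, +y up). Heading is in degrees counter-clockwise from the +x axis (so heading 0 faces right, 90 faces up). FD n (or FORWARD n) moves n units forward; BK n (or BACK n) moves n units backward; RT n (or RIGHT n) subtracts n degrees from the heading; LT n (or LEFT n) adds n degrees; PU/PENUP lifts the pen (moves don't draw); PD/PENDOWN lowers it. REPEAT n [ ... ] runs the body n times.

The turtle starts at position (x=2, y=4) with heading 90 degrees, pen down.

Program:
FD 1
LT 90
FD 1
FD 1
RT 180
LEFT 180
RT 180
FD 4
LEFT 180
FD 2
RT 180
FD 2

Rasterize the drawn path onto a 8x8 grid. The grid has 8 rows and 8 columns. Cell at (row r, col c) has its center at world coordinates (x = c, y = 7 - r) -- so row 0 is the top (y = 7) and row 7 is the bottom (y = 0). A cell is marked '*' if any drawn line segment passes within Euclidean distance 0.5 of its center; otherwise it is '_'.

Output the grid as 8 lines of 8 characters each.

Segment 0: (2,4) -> (2,5)
Segment 1: (2,5) -> (1,5)
Segment 2: (1,5) -> (0,5)
Segment 3: (0,5) -> (4,5)
Segment 4: (4,5) -> (2,5)
Segment 5: (2,5) -> (4,5)

Answer: ________
________
*****___
__*_____
________
________
________
________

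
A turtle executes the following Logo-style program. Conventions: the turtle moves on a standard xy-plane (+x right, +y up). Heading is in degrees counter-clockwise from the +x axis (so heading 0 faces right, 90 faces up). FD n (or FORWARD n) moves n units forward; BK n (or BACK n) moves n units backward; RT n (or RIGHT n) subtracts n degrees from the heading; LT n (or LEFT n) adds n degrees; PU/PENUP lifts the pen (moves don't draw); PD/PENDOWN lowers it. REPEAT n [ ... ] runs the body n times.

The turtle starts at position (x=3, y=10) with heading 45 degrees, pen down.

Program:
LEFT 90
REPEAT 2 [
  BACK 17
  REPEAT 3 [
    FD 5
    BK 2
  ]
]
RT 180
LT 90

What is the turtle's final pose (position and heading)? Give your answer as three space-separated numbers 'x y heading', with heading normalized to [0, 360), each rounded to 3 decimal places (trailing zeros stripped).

Answer: 14.314 -1.314 45

Derivation:
Executing turtle program step by step:
Start: pos=(3,10), heading=45, pen down
LT 90: heading 45 -> 135
REPEAT 2 [
  -- iteration 1/2 --
  BK 17: (3,10) -> (15.021,-2.021) [heading=135, draw]
  REPEAT 3 [
    -- iteration 1/3 --
    FD 5: (15.021,-2.021) -> (11.485,1.515) [heading=135, draw]
    BK 2: (11.485,1.515) -> (12.899,0.101) [heading=135, draw]
    -- iteration 2/3 --
    FD 5: (12.899,0.101) -> (9.364,3.636) [heading=135, draw]
    BK 2: (9.364,3.636) -> (10.778,2.222) [heading=135, draw]
    -- iteration 3/3 --
    FD 5: (10.778,2.222) -> (7.243,5.757) [heading=135, draw]
    BK 2: (7.243,5.757) -> (8.657,4.343) [heading=135, draw]
  ]
  -- iteration 2/2 --
  BK 17: (8.657,4.343) -> (20.678,-7.678) [heading=135, draw]
  REPEAT 3 [
    -- iteration 1/3 --
    FD 5: (20.678,-7.678) -> (17.142,-4.142) [heading=135, draw]
    BK 2: (17.142,-4.142) -> (18.556,-5.556) [heading=135, draw]
    -- iteration 2/3 --
    FD 5: (18.556,-5.556) -> (15.021,-2.021) [heading=135, draw]
    BK 2: (15.021,-2.021) -> (16.435,-3.435) [heading=135, draw]
    -- iteration 3/3 --
    FD 5: (16.435,-3.435) -> (12.899,0.101) [heading=135, draw]
    BK 2: (12.899,0.101) -> (14.314,-1.314) [heading=135, draw]
  ]
]
RT 180: heading 135 -> 315
LT 90: heading 315 -> 45
Final: pos=(14.314,-1.314), heading=45, 14 segment(s) drawn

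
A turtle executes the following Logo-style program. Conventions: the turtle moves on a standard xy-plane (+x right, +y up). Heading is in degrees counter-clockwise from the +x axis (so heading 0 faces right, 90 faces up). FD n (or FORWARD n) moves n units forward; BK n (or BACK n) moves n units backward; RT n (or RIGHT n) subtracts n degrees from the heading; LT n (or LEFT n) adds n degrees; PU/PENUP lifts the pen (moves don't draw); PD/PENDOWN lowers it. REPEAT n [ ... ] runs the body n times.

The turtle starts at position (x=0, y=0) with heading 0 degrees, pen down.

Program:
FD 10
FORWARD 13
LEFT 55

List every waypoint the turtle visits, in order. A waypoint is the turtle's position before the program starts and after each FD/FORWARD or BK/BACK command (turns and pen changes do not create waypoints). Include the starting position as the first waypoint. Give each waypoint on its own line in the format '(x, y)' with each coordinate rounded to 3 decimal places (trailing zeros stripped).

Executing turtle program step by step:
Start: pos=(0,0), heading=0, pen down
FD 10: (0,0) -> (10,0) [heading=0, draw]
FD 13: (10,0) -> (23,0) [heading=0, draw]
LT 55: heading 0 -> 55
Final: pos=(23,0), heading=55, 2 segment(s) drawn
Waypoints (3 total):
(0, 0)
(10, 0)
(23, 0)

Answer: (0, 0)
(10, 0)
(23, 0)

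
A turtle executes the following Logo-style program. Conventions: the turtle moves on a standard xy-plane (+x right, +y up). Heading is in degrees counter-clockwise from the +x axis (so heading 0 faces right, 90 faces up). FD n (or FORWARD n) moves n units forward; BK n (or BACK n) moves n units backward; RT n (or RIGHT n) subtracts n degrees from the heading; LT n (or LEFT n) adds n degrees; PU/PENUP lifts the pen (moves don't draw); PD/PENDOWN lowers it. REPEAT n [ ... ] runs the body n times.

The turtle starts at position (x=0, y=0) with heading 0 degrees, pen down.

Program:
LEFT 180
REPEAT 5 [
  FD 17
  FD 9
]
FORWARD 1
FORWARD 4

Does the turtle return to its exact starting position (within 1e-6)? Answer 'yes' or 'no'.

Answer: no

Derivation:
Executing turtle program step by step:
Start: pos=(0,0), heading=0, pen down
LT 180: heading 0 -> 180
REPEAT 5 [
  -- iteration 1/5 --
  FD 17: (0,0) -> (-17,0) [heading=180, draw]
  FD 9: (-17,0) -> (-26,0) [heading=180, draw]
  -- iteration 2/5 --
  FD 17: (-26,0) -> (-43,0) [heading=180, draw]
  FD 9: (-43,0) -> (-52,0) [heading=180, draw]
  -- iteration 3/5 --
  FD 17: (-52,0) -> (-69,0) [heading=180, draw]
  FD 9: (-69,0) -> (-78,0) [heading=180, draw]
  -- iteration 4/5 --
  FD 17: (-78,0) -> (-95,0) [heading=180, draw]
  FD 9: (-95,0) -> (-104,0) [heading=180, draw]
  -- iteration 5/5 --
  FD 17: (-104,0) -> (-121,0) [heading=180, draw]
  FD 9: (-121,0) -> (-130,0) [heading=180, draw]
]
FD 1: (-130,0) -> (-131,0) [heading=180, draw]
FD 4: (-131,0) -> (-135,0) [heading=180, draw]
Final: pos=(-135,0), heading=180, 12 segment(s) drawn

Start position: (0, 0)
Final position: (-135, 0)
Distance = 135; >= 1e-6 -> NOT closed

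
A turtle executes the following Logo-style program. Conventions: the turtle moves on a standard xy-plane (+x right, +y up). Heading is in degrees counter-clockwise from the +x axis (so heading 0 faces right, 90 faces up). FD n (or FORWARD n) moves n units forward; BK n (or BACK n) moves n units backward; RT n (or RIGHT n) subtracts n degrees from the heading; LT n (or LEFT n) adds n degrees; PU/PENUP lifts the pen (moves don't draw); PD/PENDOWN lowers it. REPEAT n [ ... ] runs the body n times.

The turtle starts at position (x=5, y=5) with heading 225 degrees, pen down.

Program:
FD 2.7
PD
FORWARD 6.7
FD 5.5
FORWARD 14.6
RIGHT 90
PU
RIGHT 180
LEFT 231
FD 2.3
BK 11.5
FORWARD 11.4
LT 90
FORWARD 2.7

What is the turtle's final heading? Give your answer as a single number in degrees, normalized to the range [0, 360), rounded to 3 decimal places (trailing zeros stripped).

Executing turtle program step by step:
Start: pos=(5,5), heading=225, pen down
FD 2.7: (5,5) -> (3.091,3.091) [heading=225, draw]
PD: pen down
FD 6.7: (3.091,3.091) -> (-1.647,-1.647) [heading=225, draw]
FD 5.5: (-1.647,-1.647) -> (-5.536,-5.536) [heading=225, draw]
FD 14.6: (-5.536,-5.536) -> (-15.86,-15.86) [heading=225, draw]
RT 90: heading 225 -> 135
PU: pen up
RT 180: heading 135 -> 315
LT 231: heading 315 -> 186
FD 2.3: (-15.86,-15.86) -> (-18.147,-16.1) [heading=186, move]
BK 11.5: (-18.147,-16.1) -> (-6.71,-14.898) [heading=186, move]
FD 11.4: (-6.71,-14.898) -> (-18.048,-16.09) [heading=186, move]
LT 90: heading 186 -> 276
FD 2.7: (-18.048,-16.09) -> (-17.765,-18.775) [heading=276, move]
Final: pos=(-17.765,-18.775), heading=276, 4 segment(s) drawn

Answer: 276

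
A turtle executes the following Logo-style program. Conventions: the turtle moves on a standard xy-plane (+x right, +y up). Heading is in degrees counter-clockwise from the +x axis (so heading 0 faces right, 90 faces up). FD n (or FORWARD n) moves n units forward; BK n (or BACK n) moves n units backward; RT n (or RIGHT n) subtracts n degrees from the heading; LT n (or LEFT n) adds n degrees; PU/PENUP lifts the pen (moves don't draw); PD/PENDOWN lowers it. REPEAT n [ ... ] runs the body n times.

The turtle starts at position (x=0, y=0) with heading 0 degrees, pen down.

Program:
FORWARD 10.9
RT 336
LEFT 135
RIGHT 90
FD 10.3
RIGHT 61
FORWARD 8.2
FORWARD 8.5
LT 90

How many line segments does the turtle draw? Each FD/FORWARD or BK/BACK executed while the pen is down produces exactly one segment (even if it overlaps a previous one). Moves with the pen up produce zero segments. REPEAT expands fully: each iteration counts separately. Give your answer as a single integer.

Executing turtle program step by step:
Start: pos=(0,0), heading=0, pen down
FD 10.9: (0,0) -> (10.9,0) [heading=0, draw]
RT 336: heading 0 -> 24
LT 135: heading 24 -> 159
RT 90: heading 159 -> 69
FD 10.3: (10.9,0) -> (14.591,9.616) [heading=69, draw]
RT 61: heading 69 -> 8
FD 8.2: (14.591,9.616) -> (22.711,10.757) [heading=8, draw]
FD 8.5: (22.711,10.757) -> (31.129,11.94) [heading=8, draw]
LT 90: heading 8 -> 98
Final: pos=(31.129,11.94), heading=98, 4 segment(s) drawn
Segments drawn: 4

Answer: 4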